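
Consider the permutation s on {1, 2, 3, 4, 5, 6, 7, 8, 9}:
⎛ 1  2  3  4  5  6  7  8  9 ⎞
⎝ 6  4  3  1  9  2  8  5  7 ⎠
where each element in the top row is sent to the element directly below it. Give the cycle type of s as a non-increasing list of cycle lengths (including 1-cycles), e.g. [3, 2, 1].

[4, 4, 1]

The disjoint cycles are (1 6 2 4)(3)(5 9 7 8), with lengths 4, 4, 1 in non-increasing order.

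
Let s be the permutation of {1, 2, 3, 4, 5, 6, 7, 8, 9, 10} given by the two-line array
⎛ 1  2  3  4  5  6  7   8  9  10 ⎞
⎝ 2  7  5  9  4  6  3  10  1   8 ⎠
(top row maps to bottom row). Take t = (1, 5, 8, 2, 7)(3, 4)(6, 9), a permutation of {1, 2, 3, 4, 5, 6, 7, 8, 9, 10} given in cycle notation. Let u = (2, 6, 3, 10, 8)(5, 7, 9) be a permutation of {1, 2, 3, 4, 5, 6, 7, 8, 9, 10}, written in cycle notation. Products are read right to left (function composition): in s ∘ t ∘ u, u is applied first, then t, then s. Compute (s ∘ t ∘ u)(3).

(s ∘ t ∘ u)(3) = s(t(u(3))). u(3) = 10, then t(10) = 10, then s(10) = 8, so the result is 8.

8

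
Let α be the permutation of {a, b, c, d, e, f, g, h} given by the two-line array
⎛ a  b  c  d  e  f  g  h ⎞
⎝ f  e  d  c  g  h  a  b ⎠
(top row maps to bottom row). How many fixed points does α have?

0

No element satisfies α(x) = x, so there are 0 fixed points.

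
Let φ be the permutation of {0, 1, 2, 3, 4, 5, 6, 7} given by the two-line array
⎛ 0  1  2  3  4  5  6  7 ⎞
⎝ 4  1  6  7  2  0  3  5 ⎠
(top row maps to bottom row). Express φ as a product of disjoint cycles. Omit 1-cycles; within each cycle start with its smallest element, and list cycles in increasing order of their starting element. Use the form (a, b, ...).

(0, 4, 2, 6, 3, 7, 5)

From 0: 0 → 4 → 2 → 6 → 3 → 7 → 5 → 0, closing the cycle (0, 4, 2, 6, 3, 7, 5).
Continuing from each remaining unvisited element yields (0, 4, 2, 6, 3, 7, 5).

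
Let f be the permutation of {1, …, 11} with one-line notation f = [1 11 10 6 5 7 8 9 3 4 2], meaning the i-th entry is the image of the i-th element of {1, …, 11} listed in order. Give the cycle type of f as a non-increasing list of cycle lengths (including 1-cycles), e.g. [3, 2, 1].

[7, 2, 1, 1]

The disjoint cycles are (1)(2, 11)(3, 10, 4, 6, 7, 8, 9)(5), with lengths 7, 2, 1, 1 in non-increasing order.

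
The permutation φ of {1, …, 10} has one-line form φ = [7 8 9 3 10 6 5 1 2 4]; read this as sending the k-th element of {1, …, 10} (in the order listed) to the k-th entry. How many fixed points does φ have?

The fixed points (elements with φ(x) = x) are {6}, so there is 1.

1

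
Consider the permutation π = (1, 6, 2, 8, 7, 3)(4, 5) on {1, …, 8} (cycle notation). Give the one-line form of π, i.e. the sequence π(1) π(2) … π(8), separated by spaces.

6 8 1 5 4 2 3 7

Reading each image from the cycles: 1→6, 2→8, 3→1, 4→5, 5→4, 6→2, 7→3, 8→7.
So the one-line form is 6 8 1 5 4 2 3 7.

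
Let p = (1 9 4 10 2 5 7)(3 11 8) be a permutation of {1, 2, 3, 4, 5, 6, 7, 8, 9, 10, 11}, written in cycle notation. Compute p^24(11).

11 lies in the 3-cycle (3 11 8).
Since the cycle has length 3, p^24 acts on it the same as p^0 (24 mod 3 = 0).
So p^24(11) = 11.

11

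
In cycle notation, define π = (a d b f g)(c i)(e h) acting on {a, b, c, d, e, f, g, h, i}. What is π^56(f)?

g

f lies in the 5-cycle (a d b f g).
Since the cycle has length 5, π^56 acts on it the same as π^1 (56 mod 5 = 1).
Stepping 1 place around the cycle: f → g.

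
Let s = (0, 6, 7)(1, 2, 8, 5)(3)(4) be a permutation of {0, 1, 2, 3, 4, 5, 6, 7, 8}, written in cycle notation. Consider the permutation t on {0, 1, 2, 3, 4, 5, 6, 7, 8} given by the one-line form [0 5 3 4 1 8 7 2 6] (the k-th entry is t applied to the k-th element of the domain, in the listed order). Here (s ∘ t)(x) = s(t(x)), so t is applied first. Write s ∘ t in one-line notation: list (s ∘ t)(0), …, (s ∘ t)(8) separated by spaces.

6 1 3 4 2 5 0 8 7

Chase each element through t then s: 0 → 0 → 6; 1 → 5 → 1; 2 → 3 → 3; 3 → 4 → 4; 4 → 1 → 2; 5 → 8 → 5; 6 → 7 → 0; 7 → 2 → 8; 8 → 6 → 7.
So s ∘ t in one-line form is 6 1 3 4 2 5 0 8 7.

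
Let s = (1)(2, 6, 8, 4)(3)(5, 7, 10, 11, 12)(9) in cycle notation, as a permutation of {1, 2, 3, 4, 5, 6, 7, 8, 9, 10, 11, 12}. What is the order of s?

20

The cycle type of s is (5, 4, 1, 1, 1).
The order is lcm(5, 4) = 20.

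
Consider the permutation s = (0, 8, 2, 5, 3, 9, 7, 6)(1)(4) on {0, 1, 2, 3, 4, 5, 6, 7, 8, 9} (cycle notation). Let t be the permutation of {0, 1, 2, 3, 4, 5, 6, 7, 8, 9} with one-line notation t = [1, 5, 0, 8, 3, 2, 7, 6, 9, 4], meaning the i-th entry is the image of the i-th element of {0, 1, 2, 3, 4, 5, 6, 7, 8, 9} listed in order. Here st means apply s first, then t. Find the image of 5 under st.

s(5) = 3, then t(3) = 8; composing gives (st)(5) = 8.

8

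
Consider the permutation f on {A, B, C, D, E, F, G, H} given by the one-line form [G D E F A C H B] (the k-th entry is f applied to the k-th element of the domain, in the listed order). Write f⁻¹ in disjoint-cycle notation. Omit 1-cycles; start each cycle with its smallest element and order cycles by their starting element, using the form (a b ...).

First write f in disjoint cycles: (A G H B D F C E).
The inverse reverses every cycle; in canonical form, f⁻¹ = (A E C F D B H G).

(A E C F D B H G)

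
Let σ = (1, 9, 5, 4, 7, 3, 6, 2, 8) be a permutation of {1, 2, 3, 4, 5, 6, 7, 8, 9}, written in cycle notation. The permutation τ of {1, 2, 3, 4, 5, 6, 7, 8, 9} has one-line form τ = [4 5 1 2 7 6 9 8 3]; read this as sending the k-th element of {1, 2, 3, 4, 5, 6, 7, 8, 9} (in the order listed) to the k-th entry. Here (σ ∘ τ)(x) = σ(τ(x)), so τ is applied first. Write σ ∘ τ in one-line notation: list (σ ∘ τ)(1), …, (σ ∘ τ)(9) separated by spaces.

For each element, apply τ then σ: 1 → 4 → 7; 2 → 5 → 4; 3 → 1 → 9; 4 → 2 → 8; 5 → 7 → 3; 6 → 6 → 2; 7 → 9 → 5; 8 → 8 → 1; 9 → 3 → 6.
So σ ∘ τ in one-line form is 7 4 9 8 3 2 5 1 6.

7 4 9 8 3 2 5 1 6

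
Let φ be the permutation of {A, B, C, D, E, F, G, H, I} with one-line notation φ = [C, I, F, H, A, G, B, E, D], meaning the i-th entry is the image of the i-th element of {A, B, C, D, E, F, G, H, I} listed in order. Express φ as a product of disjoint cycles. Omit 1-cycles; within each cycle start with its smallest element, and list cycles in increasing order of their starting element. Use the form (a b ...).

Start at A and follow images: A → C → F → G → B → I → D → H → E → A, giving the cycle (A C F G B I D H E).
Continuing from each remaining unvisited element yields (A C F G B I D H E).

(A C F G B I D H E)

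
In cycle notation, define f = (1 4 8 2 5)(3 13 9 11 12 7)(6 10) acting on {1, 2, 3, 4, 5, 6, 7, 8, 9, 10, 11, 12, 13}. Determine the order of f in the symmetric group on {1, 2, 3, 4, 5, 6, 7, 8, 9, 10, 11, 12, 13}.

The cycle type of f is (6, 5, 2).
The order is lcm(6, 5, 2) = 30.

30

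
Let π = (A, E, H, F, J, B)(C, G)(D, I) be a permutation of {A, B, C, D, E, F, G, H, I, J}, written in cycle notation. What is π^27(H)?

B

H lies in the 6-cycle (A, E, H, F, J, B).
Since the cycle has length 6, π^27 acts on it the same as π^3 (27 mod 6 = 3).
Stepping 3 places around the cycle: H → F → J → B.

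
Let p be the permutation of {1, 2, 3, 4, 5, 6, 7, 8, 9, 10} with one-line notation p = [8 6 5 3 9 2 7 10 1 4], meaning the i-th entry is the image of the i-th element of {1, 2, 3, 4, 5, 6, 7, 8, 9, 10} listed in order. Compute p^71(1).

8

Tracing 1 → 8 → … returns to 1 after 7 steps, so 1 lies in a 7-cycle (1 8 10 4 3 5 9).
On a 7-cycle, p^7 is the identity, so p^71 = p^1 there (71 ≡ 1 mod 7).
Stepping 1 place around the cycle: 1 → 8.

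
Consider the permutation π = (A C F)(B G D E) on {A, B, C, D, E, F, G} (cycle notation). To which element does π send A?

C

Within (A C F), A ↦ C.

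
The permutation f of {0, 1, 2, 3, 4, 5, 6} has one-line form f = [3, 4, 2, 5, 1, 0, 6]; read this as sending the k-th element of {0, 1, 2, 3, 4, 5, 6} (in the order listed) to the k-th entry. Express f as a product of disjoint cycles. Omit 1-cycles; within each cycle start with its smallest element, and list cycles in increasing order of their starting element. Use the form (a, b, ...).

(0, 3, 5)(1, 4)

Start at 0 and follow images: 0 → 3 → 5 → 0, giving the cycle (0, 3, 5).
Repeating from the next unused element and collecting all non-trivial cycles gives (0, 3, 5)(1, 4).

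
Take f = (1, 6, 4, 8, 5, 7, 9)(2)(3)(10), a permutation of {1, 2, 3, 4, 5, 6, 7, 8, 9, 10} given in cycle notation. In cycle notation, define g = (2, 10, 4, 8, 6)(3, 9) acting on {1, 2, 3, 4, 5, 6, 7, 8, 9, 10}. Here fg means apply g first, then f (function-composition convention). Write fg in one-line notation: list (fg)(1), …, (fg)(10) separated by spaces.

6 10 1 5 7 2 9 4 3 8

Chase each element through g then f: 1 → 1 → 6; 2 → 10 → 10; 3 → 9 → 1; 4 → 8 → 5; 5 → 5 → 7; 6 → 2 → 2; 7 → 7 → 9; 8 → 6 → 4; 9 → 3 → 3; 10 → 4 → 8.
So fg in one-line form is 6 10 1 5 7 2 9 4 3 8.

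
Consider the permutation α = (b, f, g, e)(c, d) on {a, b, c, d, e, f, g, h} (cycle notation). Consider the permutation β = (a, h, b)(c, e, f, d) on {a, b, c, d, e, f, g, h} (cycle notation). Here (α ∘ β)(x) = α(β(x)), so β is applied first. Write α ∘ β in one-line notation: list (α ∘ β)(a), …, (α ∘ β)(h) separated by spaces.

h a b d g c e f

(α ∘ β)(x) = α(β(x)). Computing each image: α(β(a)) = α(h) = h, α(β(b)) = α(a) = a, α(β(c)) = α(e) = b, α(β(d)) = α(c) = d, α(β(e)) = α(f) = g, α(β(f)) = α(d) = c, α(β(g)) = α(g) = e, α(β(h)) = α(b) = f.
Hence α ∘ β = [h a b d g c e f].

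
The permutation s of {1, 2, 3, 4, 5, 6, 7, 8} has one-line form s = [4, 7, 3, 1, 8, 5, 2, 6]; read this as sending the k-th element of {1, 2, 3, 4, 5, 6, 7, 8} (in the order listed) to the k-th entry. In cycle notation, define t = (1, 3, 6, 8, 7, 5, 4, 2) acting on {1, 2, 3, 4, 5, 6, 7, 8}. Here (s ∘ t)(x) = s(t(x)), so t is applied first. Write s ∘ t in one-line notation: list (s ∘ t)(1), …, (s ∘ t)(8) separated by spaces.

3 4 5 7 1 6 8 2

Chase each element through t then s: 1 → 3 → 3; 2 → 1 → 4; 3 → 6 → 5; 4 → 2 → 7; 5 → 4 → 1; 6 → 8 → 6; 7 → 5 → 8; 8 → 7 → 2.
So s ∘ t in one-line form is 3 4 5 7 1 6 8 2.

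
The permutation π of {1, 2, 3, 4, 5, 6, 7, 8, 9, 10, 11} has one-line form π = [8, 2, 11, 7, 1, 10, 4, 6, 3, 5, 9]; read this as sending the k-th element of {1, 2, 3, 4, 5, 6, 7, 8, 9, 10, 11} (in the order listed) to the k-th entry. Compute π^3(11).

Tracing 11 → 9 → … returns to 11 after 3 steps, so 11 lies in a 3-cycle (3 11 9).
Since the cycle has length 3, π^3 acts on it the same as π^0 (3 mod 3 = 0).
So π^3(11) = 11.

11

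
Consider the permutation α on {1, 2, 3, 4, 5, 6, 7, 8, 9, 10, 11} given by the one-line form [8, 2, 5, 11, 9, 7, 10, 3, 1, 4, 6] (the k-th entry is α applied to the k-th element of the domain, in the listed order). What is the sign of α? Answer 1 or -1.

In disjoint-cycle form the cycle lengths are 5, 5, 1.
A cycle of length ℓ contributes ℓ−1 transpositions, so α is a product of 4 + 4 = 8 transpositions — even.

1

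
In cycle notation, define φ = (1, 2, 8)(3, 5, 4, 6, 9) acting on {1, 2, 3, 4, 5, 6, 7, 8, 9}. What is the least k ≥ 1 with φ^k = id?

15

The disjoint cycles have lengths 5, 3, 1.
The order of φ is the least common multiple of its cycle lengths: lcm(5, 3) = 15.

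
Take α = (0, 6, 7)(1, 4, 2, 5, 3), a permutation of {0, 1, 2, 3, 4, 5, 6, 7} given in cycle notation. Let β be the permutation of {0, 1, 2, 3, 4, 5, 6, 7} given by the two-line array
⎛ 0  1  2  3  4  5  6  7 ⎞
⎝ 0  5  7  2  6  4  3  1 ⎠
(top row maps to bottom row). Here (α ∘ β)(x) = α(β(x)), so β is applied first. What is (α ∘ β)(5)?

2

(α ∘ β)(5) = α(β(5)). β(5) = 4, then α(4) = 2. So (α ∘ β)(5) = 2.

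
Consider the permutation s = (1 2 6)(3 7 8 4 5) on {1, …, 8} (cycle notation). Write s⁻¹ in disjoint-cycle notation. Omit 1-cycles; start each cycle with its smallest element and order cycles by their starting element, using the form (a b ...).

Inverting a permutation written in cycle notation just reverses the order within every cycle.
After reversing and putting each cycle's least element first, s⁻¹ = (1 6 2)(3 5 4 8 7).

(1 6 2)(3 5 4 8 7)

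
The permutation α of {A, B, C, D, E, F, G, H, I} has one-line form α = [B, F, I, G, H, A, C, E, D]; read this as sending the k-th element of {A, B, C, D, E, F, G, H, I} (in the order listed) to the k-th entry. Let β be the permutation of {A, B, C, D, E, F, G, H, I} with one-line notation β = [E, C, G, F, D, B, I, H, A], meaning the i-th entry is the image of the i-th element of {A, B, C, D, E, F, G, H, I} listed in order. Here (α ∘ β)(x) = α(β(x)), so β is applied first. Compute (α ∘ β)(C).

C

(α ∘ β)(C) = α(β(C)). β(C) = G, then α(G) = C. So (α ∘ β)(C) = C.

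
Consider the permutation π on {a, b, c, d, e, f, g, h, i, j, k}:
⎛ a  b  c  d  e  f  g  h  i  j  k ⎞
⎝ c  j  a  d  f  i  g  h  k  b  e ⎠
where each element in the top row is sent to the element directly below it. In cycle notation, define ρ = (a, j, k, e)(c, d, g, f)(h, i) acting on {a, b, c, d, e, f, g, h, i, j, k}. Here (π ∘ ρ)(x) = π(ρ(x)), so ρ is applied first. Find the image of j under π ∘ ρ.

e

First apply ρ: ρ(j) = k, then π(k) = e. Thus (π ∘ ρ)(j) = e.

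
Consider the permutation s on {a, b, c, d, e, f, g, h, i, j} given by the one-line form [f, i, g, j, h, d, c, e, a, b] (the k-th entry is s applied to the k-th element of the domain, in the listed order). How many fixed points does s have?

0

No element satisfies s(x) = x, so there are 0 fixed points.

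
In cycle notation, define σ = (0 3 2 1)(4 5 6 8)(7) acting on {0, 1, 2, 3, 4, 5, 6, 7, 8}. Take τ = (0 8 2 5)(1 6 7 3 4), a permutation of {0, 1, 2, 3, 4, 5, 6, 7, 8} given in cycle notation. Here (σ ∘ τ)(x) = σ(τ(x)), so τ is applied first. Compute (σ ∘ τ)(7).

2

First apply τ: τ(7) = 3, then σ(3) = 2. Thus (σ ∘ τ)(7) = 2.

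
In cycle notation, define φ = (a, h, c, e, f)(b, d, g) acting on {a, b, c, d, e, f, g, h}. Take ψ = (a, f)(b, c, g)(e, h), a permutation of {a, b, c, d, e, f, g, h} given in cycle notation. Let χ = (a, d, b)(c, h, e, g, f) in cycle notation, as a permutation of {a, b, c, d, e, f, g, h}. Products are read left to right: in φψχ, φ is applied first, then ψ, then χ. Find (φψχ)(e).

(φψχ)(e) = χ(ψ(φ(e))). φ(e) = f, then ψ(f) = a, then χ(a) = d, so the result is d.

d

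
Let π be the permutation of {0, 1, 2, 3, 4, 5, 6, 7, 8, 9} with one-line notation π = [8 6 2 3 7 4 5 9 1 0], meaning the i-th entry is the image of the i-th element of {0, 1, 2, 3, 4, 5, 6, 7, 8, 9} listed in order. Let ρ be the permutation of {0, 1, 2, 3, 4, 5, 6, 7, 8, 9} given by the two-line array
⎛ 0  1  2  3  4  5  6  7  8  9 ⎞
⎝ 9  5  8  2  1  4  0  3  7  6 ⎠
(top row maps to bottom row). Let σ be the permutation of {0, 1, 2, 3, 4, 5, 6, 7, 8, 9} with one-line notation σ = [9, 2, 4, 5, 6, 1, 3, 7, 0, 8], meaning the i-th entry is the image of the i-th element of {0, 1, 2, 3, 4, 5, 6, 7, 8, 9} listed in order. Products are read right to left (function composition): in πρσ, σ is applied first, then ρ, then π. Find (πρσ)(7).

Apply the permutations in order: σ(7) = 7, then ρ(7) = 3, then π(3) = 3. So (πρσ)(7) = 3.

3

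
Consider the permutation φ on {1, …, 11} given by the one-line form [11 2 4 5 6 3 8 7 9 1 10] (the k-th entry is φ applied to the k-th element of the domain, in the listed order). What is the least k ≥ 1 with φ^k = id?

12

Decomposing into disjoint cycles gives cycle lengths 4, 3, 2, 1, 1.
The order of φ is the least common multiple of its cycle lengths: lcm(4, 3, 2) = 12.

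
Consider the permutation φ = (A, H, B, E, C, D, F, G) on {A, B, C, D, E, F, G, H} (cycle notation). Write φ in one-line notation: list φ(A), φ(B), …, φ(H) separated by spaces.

Image by image: A↦H, B↦E, C↦D, D↦F, E↦C, F↦G, G↦A, H↦B.
Listing these in domain order gives H E D F C G A B.

H E D F C G A B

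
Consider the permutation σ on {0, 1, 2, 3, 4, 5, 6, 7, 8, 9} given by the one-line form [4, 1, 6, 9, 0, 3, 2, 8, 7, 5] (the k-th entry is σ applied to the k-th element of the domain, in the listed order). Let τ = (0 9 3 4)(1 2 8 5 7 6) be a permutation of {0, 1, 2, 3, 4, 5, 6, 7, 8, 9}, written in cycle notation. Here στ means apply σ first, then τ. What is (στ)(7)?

5

First apply σ: σ(7) = 8, then τ(8) = 5. Thus (στ)(7) = 5.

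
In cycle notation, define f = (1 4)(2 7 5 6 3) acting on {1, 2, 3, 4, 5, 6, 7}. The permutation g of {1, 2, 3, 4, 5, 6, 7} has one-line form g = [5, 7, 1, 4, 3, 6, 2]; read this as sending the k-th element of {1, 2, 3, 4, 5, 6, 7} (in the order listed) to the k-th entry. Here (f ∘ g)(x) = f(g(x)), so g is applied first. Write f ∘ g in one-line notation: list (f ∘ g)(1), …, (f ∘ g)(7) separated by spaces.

6 5 4 1 2 3 7

(f ∘ g)(x) = f(g(x)). Computing each image: f(g(1)) = f(5) = 6, f(g(2)) = f(7) = 5, f(g(3)) = f(1) = 4, f(g(4)) = f(4) = 1, f(g(5)) = f(3) = 2, f(g(6)) = f(6) = 3, f(g(7)) = f(2) = 7.
Hence f ∘ g = [6 5 4 1 2 3 7].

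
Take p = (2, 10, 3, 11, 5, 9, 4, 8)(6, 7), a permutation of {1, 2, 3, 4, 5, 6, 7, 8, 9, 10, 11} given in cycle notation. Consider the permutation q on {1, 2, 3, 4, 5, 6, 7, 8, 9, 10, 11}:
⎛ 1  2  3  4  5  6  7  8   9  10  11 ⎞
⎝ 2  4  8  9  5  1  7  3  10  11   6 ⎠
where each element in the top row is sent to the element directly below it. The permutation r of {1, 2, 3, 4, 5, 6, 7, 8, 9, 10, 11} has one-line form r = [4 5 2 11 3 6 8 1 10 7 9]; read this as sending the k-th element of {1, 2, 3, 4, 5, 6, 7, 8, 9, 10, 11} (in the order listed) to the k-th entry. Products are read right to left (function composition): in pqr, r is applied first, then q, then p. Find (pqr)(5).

Chase 5: r(5) = 3; q(3) = 8; p(8) = 2. Hence (pqr)(5) = 2.

2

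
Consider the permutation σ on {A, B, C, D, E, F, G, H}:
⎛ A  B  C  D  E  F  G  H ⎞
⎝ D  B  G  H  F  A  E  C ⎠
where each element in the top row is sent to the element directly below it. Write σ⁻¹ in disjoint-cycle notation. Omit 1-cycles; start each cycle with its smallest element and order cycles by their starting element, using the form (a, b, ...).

First write σ in disjoint cycles: (A, D, H, C, G, E, F).
Reversing each cycle (and rotating so the smallest element leads) gives σ⁻¹ = (A, F, E, G, C, H, D).

(A, F, E, G, C, H, D)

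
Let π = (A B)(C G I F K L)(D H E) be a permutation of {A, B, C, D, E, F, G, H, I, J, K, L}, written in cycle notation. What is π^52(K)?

K lies in the 6-cycle (C G I F K L).
Since the cycle has length 6, π^52 acts on it the same as π^4 (52 mod 6 = 4).
Stepping 4 places around the cycle: K → L → C → G → I.

I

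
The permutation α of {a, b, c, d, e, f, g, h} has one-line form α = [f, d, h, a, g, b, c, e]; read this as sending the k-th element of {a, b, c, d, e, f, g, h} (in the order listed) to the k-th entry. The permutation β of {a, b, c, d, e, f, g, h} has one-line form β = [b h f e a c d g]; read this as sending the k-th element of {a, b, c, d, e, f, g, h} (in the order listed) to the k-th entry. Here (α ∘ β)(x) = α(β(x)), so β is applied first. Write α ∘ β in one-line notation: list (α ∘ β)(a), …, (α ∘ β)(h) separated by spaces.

Chase each element through β then α: a → b → d; b → h → e; c → f → b; d → e → g; e → a → f; f → c → h; g → d → a; h → g → c.
Collecting the images, α ∘ β = [d e b g f h a c].

d e b g f h a c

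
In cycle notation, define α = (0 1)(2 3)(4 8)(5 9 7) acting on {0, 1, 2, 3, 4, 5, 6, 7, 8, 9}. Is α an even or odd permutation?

The cycle lengths are 3, 2, 2, 2, 1.
A cycle is odd iff its length is even; α has 3 even-length cycles, so sgn(α) = (−1)^3 and α is odd.

odd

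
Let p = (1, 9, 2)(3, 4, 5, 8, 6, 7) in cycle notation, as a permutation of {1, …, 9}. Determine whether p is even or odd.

The cycle lengths are 6, 3.
A cycle is odd iff its length is even; p has 1 even-length cycle, so sgn(p) = (−1)^1 and p is odd.

odd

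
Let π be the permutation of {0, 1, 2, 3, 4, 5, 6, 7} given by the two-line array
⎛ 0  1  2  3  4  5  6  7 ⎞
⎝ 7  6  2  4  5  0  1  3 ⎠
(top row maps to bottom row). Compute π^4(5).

Tracing 5 → 0 → … returns to 5 after 5 steps, so 5 lies in a 5-cycle (0, 7, 3, 4, 5).
Stepping 4 places around the cycle: 5 → 0 → 7 → 3 → 4.

4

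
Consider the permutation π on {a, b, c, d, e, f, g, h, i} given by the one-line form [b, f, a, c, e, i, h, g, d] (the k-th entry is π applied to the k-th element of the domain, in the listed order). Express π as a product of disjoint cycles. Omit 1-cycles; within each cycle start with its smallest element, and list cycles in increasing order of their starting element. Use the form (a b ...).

Start at a and follow images: a → b → f → i → d → c → a, giving the cycle (a b f i d c).
Repeating from the next unused element and collecting all non-trivial cycles gives (a b f i d c)(g h).

(a b f i d c)(g h)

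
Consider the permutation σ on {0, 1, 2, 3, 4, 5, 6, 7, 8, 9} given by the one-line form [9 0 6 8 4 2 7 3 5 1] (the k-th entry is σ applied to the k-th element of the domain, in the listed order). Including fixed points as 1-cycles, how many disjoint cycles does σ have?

3

The cycle decomposition is (0, 9, 1)(2, 6, 7, 3, 8, 5)(4), which has 3 cycles (counting 1-cycles).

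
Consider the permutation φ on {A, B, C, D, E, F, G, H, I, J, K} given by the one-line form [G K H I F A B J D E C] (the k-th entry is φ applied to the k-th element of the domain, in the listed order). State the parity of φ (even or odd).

In disjoint-cycle form the cycle lengths are 9, 2.
A cycle is odd iff its length is even; φ has 1 even-length cycle, so sgn(φ) = (−1)^1 and φ is odd.

odd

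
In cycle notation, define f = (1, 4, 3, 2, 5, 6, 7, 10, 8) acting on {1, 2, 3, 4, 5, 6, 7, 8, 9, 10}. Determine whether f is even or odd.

even

The cycle lengths are 9, 1.
A cycle of length ℓ contributes ℓ−1 transpositions, so f is a product of 8 transpositions — even.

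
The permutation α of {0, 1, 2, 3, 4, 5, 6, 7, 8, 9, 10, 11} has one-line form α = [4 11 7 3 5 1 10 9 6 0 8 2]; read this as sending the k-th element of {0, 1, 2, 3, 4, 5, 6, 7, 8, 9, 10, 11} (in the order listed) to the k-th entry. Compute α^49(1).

Tracing 1 → 11 → … returns to 1 after 8 steps, so 1 lies in an 8-cycle (0 4 5 1 11 2 7 9).
Since the cycle has length 8, α^49 acts on it the same as α^1 (49 mod 8 = 1).
Advancing 1 step from 1: 1 → 11.

11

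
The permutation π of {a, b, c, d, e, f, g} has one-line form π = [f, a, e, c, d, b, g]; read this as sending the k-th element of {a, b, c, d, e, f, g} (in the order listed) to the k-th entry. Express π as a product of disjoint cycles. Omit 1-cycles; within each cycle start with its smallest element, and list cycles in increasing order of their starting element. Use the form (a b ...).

From a: a → f → b → a, closing the cycle (a f b).
Repeating from the next unused element and collecting all non-trivial cycles gives (a f b)(c e d).

(a f b)(c e d)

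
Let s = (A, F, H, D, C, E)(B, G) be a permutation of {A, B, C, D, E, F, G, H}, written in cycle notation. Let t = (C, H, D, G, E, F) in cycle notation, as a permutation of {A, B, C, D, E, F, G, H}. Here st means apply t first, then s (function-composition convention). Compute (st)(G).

A

(st)(G) = s(t(G)). t(G) = E, then s(E) = A. So (st)(G) = A.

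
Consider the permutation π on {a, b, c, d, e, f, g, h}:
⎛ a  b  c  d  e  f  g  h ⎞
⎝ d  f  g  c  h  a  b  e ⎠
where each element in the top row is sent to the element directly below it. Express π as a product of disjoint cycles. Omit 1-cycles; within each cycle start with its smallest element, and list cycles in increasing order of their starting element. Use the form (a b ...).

(a d c g b f)(e h)

Iterating π from a gives a → d → c → g → b → f → a; that is the 6-cycle (a d c g b f).
Continuing from each remaining unvisited element yields (a d c g b f)(e h).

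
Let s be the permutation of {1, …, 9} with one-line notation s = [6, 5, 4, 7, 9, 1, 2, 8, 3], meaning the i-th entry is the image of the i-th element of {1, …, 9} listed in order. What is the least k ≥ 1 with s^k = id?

Decomposing into disjoint cycles gives cycle lengths 6, 2, 1.
The order of s is the least common multiple of its cycle lengths: lcm(6, 2) = 6.

6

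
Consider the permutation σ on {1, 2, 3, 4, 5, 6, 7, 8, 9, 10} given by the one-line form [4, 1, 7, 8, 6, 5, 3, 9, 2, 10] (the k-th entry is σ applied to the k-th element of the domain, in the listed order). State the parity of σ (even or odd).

even

In disjoint-cycle form the cycle lengths are 5, 2, 2, 1.
A cycle of length ℓ contributes ℓ−1 transpositions, so σ is a product of 4 + 1 + 1 = 6 transpositions — even.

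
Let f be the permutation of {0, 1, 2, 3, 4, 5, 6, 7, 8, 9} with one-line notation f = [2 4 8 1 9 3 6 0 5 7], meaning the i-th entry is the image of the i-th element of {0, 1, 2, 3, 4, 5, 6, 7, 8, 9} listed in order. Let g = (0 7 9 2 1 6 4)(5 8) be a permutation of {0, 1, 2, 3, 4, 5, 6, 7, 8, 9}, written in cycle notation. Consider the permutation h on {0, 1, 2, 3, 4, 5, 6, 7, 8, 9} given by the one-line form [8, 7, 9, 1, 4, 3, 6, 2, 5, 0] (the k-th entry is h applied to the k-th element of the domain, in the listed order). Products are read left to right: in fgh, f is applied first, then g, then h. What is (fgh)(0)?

(fgh)(0) = h(g(f(0))). f(0) = 2, then g(2) = 1, then h(1) = 7, so the result is 7.

7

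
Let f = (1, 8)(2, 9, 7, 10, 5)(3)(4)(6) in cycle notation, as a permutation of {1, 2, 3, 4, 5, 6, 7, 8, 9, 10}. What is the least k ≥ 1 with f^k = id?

The disjoint cycles have lengths 5, 2, 1, 1, 1.
The order is lcm(5, 2) = 10.

10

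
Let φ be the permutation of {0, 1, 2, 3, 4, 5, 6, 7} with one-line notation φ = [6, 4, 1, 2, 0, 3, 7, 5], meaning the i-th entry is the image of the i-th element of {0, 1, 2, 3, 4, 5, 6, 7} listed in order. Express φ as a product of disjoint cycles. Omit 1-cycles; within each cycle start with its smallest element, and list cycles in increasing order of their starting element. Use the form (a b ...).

(0 6 7 5 3 2 1 4)

Iterating φ from 0 gives 0 → 6 → 7 → 5 → 3 → 2 → 1 → 4 → 0; that is the 8-cycle (0 6 7 5 3 2 1 4).
Repeating from the next unused element and collecting all non-trivial cycles gives (0 6 7 5 3 2 1 4).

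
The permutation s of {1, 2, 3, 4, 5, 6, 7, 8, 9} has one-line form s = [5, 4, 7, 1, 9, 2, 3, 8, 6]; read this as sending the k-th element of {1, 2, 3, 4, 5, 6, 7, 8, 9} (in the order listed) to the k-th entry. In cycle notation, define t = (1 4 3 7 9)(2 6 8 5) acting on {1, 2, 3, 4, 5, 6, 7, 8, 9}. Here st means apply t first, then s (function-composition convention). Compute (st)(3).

t(3) = 7, then s(7) = 3; composing gives (st)(3) = 3.

3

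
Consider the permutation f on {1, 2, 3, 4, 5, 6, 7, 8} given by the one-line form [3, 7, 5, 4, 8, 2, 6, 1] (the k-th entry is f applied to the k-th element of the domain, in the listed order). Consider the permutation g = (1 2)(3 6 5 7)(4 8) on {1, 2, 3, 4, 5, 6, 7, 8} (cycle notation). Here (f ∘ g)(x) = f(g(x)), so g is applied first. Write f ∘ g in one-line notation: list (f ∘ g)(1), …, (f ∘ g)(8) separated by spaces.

7 3 2 1 6 8 5 4

(f ∘ g)(x) = f(g(x)). Computing each image: f(g(1)) = f(2) = 7, f(g(2)) = f(1) = 3, f(g(3)) = f(6) = 2, f(g(4)) = f(8) = 1, f(g(5)) = f(7) = 6, f(g(6)) = f(5) = 8, f(g(7)) = f(3) = 5, f(g(8)) = f(4) = 4.
Hence f ∘ g = [7 3 2 1 6 8 5 4].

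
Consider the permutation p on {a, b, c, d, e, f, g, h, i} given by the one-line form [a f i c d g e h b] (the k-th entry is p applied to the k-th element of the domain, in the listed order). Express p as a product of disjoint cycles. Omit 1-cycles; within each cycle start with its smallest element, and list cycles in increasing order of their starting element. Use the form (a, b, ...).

Start at b and follow images: b → f → g → e → d → c → i → b, giving the cycle (b, f, g, e, d, c, i).
Continuing from each remaining unvisited element yields (b, f, g, e, d, c, i).

(b, f, g, e, d, c, i)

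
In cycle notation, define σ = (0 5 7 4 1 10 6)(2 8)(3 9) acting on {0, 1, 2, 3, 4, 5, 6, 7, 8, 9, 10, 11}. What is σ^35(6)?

6 lies in the 7-cycle (0 5 7 4 1 10 6).
Powers repeat with period 7 on this cycle, and 35 mod 7 = 0, so σ^35(6) = σ^0(6).
So σ^35(6) = 6.

6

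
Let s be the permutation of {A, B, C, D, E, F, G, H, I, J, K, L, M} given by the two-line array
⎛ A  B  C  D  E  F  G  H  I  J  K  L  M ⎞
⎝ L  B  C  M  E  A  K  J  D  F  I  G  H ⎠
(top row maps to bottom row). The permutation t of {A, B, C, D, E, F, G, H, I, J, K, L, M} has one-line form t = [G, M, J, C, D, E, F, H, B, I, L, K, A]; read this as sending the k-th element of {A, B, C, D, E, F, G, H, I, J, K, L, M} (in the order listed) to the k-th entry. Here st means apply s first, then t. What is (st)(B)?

First apply s: s(B) = B, then t(B) = M. Thus (st)(B) = M.

M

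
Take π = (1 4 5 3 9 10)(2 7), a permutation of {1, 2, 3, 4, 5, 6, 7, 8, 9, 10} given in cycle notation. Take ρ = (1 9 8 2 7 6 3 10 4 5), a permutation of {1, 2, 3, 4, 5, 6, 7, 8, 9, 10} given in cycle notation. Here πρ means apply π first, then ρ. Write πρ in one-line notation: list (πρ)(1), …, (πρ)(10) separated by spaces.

5 6 8 1 10 3 7 2 4 9

(πρ)(x) = ρ(π(x)). Computing each image: ρ(π(1)) = ρ(4) = 5, ρ(π(2)) = ρ(7) = 6, ρ(π(3)) = ρ(9) = 8, ρ(π(4)) = ρ(5) = 1, ρ(π(5)) = ρ(3) = 10, ρ(π(6)) = ρ(6) = 3, ρ(π(7)) = ρ(2) = 7, ρ(π(8)) = ρ(8) = 2, ρ(π(9)) = ρ(10) = 4, ρ(π(10)) = ρ(1) = 9.
Hence πρ = [5 6 8 1 10 3 7 2 4 9].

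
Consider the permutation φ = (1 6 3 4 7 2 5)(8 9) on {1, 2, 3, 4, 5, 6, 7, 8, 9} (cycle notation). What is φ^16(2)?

1

2 lies in the 7-cycle (1 6 3 4 7 2 5).
Since the cycle has length 7, φ^16 acts on it the same as φ^2 (16 mod 7 = 2).
Stepping 2 places around the cycle: 2 → 5 → 1.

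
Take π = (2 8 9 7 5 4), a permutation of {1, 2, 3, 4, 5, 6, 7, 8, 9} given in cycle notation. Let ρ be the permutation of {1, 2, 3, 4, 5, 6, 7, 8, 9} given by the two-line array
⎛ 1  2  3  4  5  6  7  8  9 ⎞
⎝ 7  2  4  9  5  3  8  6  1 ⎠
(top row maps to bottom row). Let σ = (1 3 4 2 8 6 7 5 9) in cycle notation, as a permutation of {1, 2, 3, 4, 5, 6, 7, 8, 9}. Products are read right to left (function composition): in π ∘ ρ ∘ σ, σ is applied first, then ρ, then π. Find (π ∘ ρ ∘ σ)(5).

1

(π ∘ ρ ∘ σ)(5) = π(ρ(σ(5))). σ(5) = 9, then ρ(9) = 1, then π(1) = 1, so the result is 1.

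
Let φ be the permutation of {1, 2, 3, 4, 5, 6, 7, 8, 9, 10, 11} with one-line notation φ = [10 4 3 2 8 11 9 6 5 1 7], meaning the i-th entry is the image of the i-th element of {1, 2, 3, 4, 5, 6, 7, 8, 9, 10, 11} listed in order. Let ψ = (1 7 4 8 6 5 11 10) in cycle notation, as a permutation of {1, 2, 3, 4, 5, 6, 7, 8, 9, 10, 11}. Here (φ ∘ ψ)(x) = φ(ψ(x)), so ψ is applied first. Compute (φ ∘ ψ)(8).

First apply ψ: ψ(8) = 6, then φ(6) = 11. Thus (φ ∘ ψ)(8) = 11.

11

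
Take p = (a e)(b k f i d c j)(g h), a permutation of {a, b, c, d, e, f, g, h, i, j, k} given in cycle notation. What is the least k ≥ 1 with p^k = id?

14

The cycle type of p is (7, 2, 2).
Since disjoint cycles commute, ord(p) = lcm(7, 2, 2) = 14.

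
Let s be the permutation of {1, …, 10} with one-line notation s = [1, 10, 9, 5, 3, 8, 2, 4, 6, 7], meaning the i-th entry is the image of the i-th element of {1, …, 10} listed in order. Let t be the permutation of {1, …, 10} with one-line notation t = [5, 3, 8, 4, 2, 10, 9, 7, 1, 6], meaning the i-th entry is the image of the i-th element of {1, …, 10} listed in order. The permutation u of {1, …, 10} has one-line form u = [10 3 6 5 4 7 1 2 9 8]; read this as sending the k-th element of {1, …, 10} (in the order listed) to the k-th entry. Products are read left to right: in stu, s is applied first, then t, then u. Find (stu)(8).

(stu)(8) = u(t(s(8))). s(8) = 4, then t(4) = 4, then u(4) = 5, so the result is 5.

5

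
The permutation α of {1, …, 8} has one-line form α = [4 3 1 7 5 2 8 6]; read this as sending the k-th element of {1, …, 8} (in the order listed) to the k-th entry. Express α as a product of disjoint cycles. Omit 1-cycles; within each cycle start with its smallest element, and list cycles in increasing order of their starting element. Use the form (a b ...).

(1 4 7 8 6 2 3)

From 1: 1 → 4 → 7 → 8 → 6 → 2 → 3 → 1, closing the cycle (1 4 7 8 6 2 3).
Continuing from each remaining unvisited element yields (1 4 7 8 6 2 3).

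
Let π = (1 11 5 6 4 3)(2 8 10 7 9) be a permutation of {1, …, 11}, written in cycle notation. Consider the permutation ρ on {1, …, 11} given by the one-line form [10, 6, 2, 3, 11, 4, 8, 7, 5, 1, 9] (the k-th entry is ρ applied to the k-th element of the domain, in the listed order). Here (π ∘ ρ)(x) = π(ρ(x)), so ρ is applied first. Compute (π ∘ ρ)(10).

11

First apply ρ: ρ(10) = 1, then π(1) = 11. Thus (π ∘ ρ)(10) = 11.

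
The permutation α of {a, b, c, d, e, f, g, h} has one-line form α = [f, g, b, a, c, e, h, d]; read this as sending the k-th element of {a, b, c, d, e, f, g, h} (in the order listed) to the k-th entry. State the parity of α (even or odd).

odd

In disjoint-cycle form the cycle lengths are 8.
A cycle is odd iff its length is even; α has 1 even-length cycle, so sgn(α) = (−1)^1 and α is odd.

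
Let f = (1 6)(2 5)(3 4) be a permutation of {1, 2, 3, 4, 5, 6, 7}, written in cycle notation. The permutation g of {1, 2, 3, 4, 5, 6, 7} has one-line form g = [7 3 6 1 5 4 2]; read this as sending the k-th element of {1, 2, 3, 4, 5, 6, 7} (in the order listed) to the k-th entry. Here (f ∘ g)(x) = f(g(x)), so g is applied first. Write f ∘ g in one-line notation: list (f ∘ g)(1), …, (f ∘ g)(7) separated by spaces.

(f ∘ g)(x) = f(g(x)). Computing each image: f(g(1)) = f(7) = 7, f(g(2)) = f(3) = 4, f(g(3)) = f(6) = 1, f(g(4)) = f(1) = 6, f(g(5)) = f(5) = 2, f(g(6)) = f(4) = 3, f(g(7)) = f(2) = 5.
Hence f ∘ g = [7 4 1 6 2 3 5].

7 4 1 6 2 3 5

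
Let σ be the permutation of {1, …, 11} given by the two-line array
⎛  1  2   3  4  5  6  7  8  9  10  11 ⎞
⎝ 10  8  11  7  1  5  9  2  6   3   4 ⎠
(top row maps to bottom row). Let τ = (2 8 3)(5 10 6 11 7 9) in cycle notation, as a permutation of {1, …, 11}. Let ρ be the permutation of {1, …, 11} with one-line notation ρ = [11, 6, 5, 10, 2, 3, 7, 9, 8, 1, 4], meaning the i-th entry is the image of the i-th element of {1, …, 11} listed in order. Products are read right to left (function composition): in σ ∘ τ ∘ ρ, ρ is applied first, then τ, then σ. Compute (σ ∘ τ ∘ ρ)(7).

6

Chase 7: ρ(7) = 7; τ(7) = 9; σ(9) = 6. Hence (σ ∘ τ ∘ ρ)(7) = 6.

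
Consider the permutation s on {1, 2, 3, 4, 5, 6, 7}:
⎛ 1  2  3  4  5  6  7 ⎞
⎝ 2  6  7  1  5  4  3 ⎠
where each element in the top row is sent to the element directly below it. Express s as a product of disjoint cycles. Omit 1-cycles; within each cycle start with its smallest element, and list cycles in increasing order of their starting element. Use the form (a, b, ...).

(1, 2, 6, 4)(3, 7)

Start at 1 and follow images: 1 → 2 → 6 → 4 → 1, giving the cycle (1, 2, 6, 4).
Repeating from the next unused element and collecting all non-trivial cycles gives (1, 2, 6, 4)(3, 7).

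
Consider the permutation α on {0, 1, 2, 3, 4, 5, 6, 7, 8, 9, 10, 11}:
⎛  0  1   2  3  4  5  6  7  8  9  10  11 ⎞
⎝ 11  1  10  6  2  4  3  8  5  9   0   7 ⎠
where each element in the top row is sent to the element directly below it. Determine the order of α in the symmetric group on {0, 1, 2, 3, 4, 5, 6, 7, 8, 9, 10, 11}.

The disjoint-cycle form of α has cycle lengths 8, 2, 1, 1.
The order of α is the least common multiple of its cycle lengths: lcm(8, 2) = 8.

8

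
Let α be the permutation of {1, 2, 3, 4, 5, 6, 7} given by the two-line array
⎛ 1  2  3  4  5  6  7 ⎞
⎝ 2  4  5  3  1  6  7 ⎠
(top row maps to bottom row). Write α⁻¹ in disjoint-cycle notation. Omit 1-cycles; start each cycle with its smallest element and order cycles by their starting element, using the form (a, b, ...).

(1, 5, 3, 4, 2)

The cycle decomposition of α is (1, 2, 4, 3, 5).
The inverse reverses every cycle; in canonical form, α⁻¹ = (1, 5, 3, 4, 2).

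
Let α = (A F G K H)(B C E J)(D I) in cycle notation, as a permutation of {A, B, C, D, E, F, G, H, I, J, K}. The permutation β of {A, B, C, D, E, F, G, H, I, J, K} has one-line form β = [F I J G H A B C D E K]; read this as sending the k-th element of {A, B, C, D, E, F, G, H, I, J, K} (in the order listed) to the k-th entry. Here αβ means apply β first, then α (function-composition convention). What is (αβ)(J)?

J

β(J) = E, then α(E) = J; composing gives (αβ)(J) = J.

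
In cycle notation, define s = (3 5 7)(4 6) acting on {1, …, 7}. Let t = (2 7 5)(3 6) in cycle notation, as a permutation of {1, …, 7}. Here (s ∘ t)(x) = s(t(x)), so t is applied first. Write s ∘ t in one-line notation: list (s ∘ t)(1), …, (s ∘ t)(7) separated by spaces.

1 3 4 6 2 5 7

(s ∘ t)(x) = s(t(x)). Computing each image: s(t(1)) = s(1) = 1, s(t(2)) = s(7) = 3, s(t(3)) = s(6) = 4, s(t(4)) = s(4) = 6, s(t(5)) = s(2) = 2, s(t(6)) = s(3) = 5, s(t(7)) = s(5) = 7.
Hence s ∘ t = [1 3 4 6 2 5 7].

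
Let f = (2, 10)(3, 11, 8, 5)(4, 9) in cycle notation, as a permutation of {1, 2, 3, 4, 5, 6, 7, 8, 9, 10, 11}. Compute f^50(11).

5

11 lies in the 4-cycle (3, 11, 8, 5).
On a 4-cycle, f^4 is the identity, so f^50 = f^2 there (50 ≡ 2 mod 4).
Stepping 2 places around the cycle: 11 → 8 → 5.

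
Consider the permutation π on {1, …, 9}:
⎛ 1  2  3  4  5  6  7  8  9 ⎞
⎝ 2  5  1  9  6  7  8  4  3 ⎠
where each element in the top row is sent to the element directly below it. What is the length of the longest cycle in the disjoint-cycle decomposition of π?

9

Decomposing into disjoint cycles gives (1 2 5 6 7 8 4 9 3); the longest has length 9.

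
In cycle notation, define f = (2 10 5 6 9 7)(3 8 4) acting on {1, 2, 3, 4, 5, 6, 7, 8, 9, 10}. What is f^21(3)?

3

3 lies in the 3-cycle (3 8 4).
On a 3-cycle, f^3 is the identity, so f^21 = f^0 there (21 ≡ 0 mod 3).
So f^21(3) = 3.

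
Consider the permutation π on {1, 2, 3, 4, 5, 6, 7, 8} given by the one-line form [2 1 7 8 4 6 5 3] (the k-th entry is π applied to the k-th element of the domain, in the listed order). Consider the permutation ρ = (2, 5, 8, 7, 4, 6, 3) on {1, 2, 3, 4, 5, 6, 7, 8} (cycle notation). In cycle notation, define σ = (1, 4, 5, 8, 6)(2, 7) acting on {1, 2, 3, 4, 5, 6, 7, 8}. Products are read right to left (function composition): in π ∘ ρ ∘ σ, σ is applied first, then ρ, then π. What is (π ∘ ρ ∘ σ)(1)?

Apply the permutations in order: σ(1) = 4, then ρ(4) = 6, then π(6) = 6. So (π ∘ ρ ∘ σ)(1) = 6.

6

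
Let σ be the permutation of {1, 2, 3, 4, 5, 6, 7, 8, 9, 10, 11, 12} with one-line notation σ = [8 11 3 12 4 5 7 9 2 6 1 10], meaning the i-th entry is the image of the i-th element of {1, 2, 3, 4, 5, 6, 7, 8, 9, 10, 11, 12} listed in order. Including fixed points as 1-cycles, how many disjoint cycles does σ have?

The cycle decomposition is (1 8 9 2 11)(3)(4 12 10 6 5)(7), which has 4 cycles (counting 1-cycles).

4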